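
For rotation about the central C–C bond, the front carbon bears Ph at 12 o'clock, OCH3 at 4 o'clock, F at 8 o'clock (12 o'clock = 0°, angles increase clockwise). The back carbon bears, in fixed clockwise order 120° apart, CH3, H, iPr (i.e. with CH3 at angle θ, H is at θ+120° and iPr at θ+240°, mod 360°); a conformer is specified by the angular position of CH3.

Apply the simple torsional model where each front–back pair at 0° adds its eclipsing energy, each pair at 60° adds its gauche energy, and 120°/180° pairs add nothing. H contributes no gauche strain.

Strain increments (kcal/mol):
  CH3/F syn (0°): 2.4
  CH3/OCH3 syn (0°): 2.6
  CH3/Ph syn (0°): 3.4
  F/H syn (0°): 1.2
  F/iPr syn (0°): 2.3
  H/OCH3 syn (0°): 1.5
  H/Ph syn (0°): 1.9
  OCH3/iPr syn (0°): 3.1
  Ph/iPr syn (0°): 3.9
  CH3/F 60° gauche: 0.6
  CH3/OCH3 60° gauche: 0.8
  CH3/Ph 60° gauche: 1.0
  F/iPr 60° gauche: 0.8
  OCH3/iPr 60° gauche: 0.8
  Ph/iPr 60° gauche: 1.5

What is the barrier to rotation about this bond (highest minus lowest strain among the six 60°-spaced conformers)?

4.5 kcal/mol

CH3 at 0° (eclipsed): Ph–CH3 eclipsed, OCH3–H eclipsed, F–iPr eclipsed; 3.4 + 1.5 + 2.3 = 7.2 kcal/mol.
CH3 at 60° (staggered): Ph–CH3 gauche, Ph–iPr gauche, OCH3–CH3 gauche, F–iPr gauche; 1.0 + 1.5 + 0.8 + 0.8 = 4.1 kcal/mol.
CH3 at 120° (eclipsed): Ph–iPr eclipsed, OCH3–CH3 eclipsed, F–H eclipsed; 3.9 + 2.6 + 1.2 = 7.7 kcal/mol.
CH3 at 180° (staggered): Ph–iPr gauche, OCH3–CH3 gauche, OCH3–iPr gauche, F–CH3 gauche; 1.5 + 0.8 + 0.8 + 0.6 = 3.7 kcal/mol.
CH3 at 240° (eclipsed): Ph–H eclipsed, OCH3–iPr eclipsed, F–CH3 eclipsed; 1.9 + 3.1 + 2.4 = 7.4 kcal/mol.
CH3 at 300° (staggered): Ph–CH3 gauche, OCH3–iPr gauche, F–CH3 gauche, F–iPr gauche; 1.0 + 0.8 + 0.6 + 0.8 = 3.2 kcal/mol.
Max at 120° (7.7 kcal/mol), min at 300° (3.2 kcal/mol); barrier = 4.5 kcal/mol.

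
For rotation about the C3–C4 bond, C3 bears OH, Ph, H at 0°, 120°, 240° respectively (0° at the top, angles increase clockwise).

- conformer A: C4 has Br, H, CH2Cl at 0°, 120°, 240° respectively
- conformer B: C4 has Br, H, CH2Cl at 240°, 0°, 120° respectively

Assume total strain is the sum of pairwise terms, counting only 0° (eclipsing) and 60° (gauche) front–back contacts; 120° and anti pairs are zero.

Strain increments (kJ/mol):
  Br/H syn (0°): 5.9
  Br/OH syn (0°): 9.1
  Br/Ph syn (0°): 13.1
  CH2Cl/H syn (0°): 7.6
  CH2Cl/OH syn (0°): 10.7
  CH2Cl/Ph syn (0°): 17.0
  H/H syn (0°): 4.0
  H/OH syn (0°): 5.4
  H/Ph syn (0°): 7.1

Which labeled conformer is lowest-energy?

A

A (eclipsed): OH(0°)/Br(0°) eclipsed 9.1; Ph(120°)/H(120°) eclipsed 7.1; H(240°)/CH2Cl(240°) eclipsed 7.6 → 23.8 kJ/mol.
B (eclipsed): OH(0°)/H(0°) eclipsed 5.4; Ph(120°)/CH2Cl(120°) eclipsed 17.0; H(240°)/Br(240°) eclipsed 5.9 → 28.3 kJ/mol.
A has the lowest total (23.8 kJ/mol).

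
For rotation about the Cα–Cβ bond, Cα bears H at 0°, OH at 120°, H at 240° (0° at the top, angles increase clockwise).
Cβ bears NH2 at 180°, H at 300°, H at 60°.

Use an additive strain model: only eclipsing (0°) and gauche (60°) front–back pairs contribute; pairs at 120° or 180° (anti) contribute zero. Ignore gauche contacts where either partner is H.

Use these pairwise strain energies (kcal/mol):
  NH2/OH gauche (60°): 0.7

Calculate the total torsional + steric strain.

0.7 kcal/mol

This conformer (staggered): OH(120°)/NH2(180°) gauche 0.7 → 0.7 kcal/mol.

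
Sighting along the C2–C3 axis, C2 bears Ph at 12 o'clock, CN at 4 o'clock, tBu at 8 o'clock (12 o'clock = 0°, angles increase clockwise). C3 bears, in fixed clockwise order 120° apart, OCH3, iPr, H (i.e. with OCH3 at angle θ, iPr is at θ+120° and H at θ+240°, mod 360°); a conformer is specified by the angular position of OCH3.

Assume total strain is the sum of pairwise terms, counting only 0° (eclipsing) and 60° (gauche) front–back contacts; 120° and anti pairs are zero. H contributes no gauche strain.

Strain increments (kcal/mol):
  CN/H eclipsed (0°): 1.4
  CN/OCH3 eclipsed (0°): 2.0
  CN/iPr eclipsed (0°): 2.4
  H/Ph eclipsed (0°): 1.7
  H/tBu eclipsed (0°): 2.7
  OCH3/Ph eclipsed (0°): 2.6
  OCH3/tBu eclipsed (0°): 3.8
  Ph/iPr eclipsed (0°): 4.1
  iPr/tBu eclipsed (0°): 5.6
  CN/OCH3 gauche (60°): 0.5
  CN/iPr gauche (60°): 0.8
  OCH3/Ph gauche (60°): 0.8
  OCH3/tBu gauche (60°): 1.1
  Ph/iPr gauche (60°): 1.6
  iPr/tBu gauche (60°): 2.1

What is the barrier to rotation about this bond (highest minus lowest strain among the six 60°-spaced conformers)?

OCH3 at 0° (eclipsed): Ph–OCH3 eclipsed, CN–iPr eclipsed, tBu–H eclipsed; 2.6 + 2.4 + 2.7 = 7.7 kcal/mol.
OCH3 at 60° (staggered): Ph–OCH3 gauche, CN–OCH3 gauche, CN–iPr gauche, tBu–iPr gauche; 0.8 + 0.5 + 0.8 + 2.1 = 4.2 kcal/mol.
OCH3 at 120° (eclipsed): Ph–H eclipsed, CN–OCH3 eclipsed, tBu–iPr eclipsed; 1.7 + 2.0 + 5.6 = 9.3 kcal/mol.
OCH3 at 180° (staggered): Ph–iPr gauche, CN–OCH3 gauche, tBu–OCH3 gauche, tBu–iPr gauche; 1.6 + 0.5 + 1.1 + 2.1 = 5.3 kcal/mol.
OCH3 at 240° (eclipsed): Ph–iPr eclipsed, CN–H eclipsed, tBu–OCH3 eclipsed; 4.1 + 1.4 + 3.8 = 9.3 kcal/mol.
OCH3 at 300° (staggered): Ph–OCH3 gauche, Ph–iPr gauche, CN–iPr gauche, tBu–OCH3 gauche; 0.8 + 1.6 + 0.8 + 1.1 = 4.3 kcal/mol.
Max at 120° (9.3 kcal/mol), min at 60° (4.2 kcal/mol); barrier = 5.1 kcal/mol.

5.1 kcal/mol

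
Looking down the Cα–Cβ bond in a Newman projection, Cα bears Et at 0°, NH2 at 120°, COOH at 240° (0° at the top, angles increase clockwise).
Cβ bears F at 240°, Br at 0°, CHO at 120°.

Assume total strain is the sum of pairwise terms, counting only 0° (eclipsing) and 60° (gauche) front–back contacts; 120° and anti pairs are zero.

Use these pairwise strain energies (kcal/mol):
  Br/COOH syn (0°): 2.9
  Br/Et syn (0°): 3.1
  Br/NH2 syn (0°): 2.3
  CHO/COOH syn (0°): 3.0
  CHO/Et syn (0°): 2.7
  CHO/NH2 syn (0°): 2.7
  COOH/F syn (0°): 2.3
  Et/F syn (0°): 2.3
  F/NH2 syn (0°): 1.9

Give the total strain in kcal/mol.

This conformer (eclipsed): Et–Br eclipsed, NH2–CHO eclipsed, COOH–F eclipsed; 3.1 + 2.7 + 2.3 = 8.1 kcal/mol.

8.1 kcal/mol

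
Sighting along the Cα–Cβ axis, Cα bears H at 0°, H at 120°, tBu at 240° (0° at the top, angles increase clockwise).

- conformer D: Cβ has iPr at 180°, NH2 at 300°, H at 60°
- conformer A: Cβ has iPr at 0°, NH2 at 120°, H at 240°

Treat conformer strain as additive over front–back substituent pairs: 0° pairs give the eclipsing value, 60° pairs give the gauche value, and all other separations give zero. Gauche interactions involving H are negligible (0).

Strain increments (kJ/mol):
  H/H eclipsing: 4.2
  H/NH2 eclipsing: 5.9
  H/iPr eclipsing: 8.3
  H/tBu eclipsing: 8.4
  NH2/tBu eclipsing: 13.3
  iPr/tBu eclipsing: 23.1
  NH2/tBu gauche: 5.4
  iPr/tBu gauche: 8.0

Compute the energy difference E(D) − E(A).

D (staggered): tBu(240°)/iPr(180°) gauche 8.0; tBu(240°)/NH2(300°) gauche 5.4 → 13.4 kJ/mol.
A (eclipsed): H(0°)/iPr(0°) eclipsed 8.3; H(120°)/NH2(120°) eclipsed 5.9; tBu(240°)/H(240°) eclipsed 8.4 → 22.6 kJ/mol.
E(D) − E(A) = 13.4 − 22.6 = -9.2 kJ/mol.

-9.2 kJ/mol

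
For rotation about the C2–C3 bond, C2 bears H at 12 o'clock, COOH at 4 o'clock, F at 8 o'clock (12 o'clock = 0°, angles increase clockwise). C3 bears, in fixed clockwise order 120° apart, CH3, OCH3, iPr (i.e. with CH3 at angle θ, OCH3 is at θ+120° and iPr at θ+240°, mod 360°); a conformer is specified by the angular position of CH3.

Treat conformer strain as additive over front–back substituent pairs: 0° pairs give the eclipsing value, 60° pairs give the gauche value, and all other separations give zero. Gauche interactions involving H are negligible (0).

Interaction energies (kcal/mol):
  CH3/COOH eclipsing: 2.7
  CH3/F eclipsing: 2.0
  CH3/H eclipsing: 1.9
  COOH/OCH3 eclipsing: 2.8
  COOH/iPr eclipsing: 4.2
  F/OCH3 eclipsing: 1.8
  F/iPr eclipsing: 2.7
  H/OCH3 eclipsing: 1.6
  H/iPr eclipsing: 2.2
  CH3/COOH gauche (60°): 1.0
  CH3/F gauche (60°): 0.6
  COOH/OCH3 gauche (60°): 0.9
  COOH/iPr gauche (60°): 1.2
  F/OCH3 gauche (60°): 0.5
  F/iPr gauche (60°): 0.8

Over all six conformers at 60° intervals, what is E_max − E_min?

CH3 at 0° is eclipsed. H at 0° is eclipsed with CH3 at 0° (1.9); COOH at 120° is eclipsed with OCH3 at 120° (2.8); F at 240° is eclipsed with iPr at 240° (2.7). Total 7.4 kcal/mol.
CH3 at 60° is staggered. COOH at 120° is gauche with CH3 at 60° (1.0); COOH at 120° is gauche with OCH3 at 180° (0.9); F at 240° is gauche with OCH3 at 180° (0.5); F at 240° is gauche with iPr at 300° (0.8). Total 3.2 kcal/mol.
CH3 at 120° is eclipsed. H at 0° is eclipsed with iPr at 0° (2.2); COOH at 120° is eclipsed with CH3 at 120° (2.7); F at 240° is eclipsed with OCH3 at 240° (1.8). Total 6.7 kcal/mol.
CH3 at 180° is staggered. COOH at 120° is gauche with CH3 at 180° (1.0); COOH at 120° is gauche with iPr at 60° (1.2); F at 240° is gauche with CH3 at 180° (0.6); F at 240° is gauche with OCH3 at 300° (0.5). Total 3.3 kcal/mol.
CH3 at 240° is eclipsed. H at 0° is eclipsed with OCH3 at 0° (1.6); COOH at 120° is eclipsed with iPr at 120° (4.2); F at 240° is eclipsed with CH3 at 240° (2.0). Total 7.8 kcal/mol.
CH3 at 300° is staggered. COOH at 120° is gauche with OCH3 at 60° (0.9); COOH at 120° is gauche with iPr at 180° (1.2); F at 240° is gauche with CH3 at 300° (0.6); F at 240° is gauche with iPr at 180° (0.8). Total 3.5 kcal/mol.
Max at 240° (7.8 kcal/mol), min at 60° (3.2 kcal/mol); barrier = 4.6 kcal/mol.

4.6 kcal/mol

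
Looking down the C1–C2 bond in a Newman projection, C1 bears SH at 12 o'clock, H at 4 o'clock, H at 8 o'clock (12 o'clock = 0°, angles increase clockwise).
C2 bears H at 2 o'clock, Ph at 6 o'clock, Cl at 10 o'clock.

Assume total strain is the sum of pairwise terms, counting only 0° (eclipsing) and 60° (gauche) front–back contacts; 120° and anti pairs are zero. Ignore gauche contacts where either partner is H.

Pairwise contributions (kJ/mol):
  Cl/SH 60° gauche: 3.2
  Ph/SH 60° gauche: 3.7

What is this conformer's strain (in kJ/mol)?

3.2 kJ/mol

This conformer is staggered. SH at 0° is gauche with Cl at 300° (3.2). Total 3.2 kJ/mol.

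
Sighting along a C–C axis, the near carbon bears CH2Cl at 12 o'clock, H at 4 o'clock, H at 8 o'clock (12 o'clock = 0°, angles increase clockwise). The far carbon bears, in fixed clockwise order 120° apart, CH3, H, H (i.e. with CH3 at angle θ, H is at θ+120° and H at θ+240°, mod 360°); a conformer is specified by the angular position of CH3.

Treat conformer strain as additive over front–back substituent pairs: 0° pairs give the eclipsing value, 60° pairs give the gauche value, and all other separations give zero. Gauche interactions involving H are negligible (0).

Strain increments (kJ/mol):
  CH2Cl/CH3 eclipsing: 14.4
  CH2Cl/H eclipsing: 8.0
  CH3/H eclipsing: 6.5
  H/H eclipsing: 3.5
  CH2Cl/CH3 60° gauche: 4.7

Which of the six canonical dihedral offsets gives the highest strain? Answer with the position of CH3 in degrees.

CH3 at 0° is eclipsed. CH2Cl at 0° is eclipsed with CH3 at 0° (14.4); H at 120° is eclipsed with H at 120° (3.5); H at 240° is eclipsed with H at 240° (3.5). Total 21.4 kJ/mol.
CH3 at 60° is staggered. CH2Cl at 0° is gauche with CH3 at 60° (4.7). Total 4.7 kJ/mol.
CH3 at 120° is eclipsed. CH2Cl at 0° is eclipsed with H at 0° (8.0); H at 120° is eclipsed with CH3 at 120° (6.5); H at 240° is eclipsed with H at 240° (3.5). Total 18.0 kJ/mol.
CH3 at 180° (staggered): no non-H gauche contacts → 0.0 kJ/mol.
CH3 at 240° is eclipsed. CH2Cl at 0° is eclipsed with H at 0° (8.0); H at 120° is eclipsed with H at 120° (3.5); H at 240° is eclipsed with CH3 at 240° (6.5). Total 18.0 kJ/mol.
CH3 at 300° is staggered. CH2Cl at 0° is gauche with CH3 at 300° (4.7). Total 4.7 kJ/mol.
The maximum (21.4 kJ/mol) occurs with CH3 at 0°.

0°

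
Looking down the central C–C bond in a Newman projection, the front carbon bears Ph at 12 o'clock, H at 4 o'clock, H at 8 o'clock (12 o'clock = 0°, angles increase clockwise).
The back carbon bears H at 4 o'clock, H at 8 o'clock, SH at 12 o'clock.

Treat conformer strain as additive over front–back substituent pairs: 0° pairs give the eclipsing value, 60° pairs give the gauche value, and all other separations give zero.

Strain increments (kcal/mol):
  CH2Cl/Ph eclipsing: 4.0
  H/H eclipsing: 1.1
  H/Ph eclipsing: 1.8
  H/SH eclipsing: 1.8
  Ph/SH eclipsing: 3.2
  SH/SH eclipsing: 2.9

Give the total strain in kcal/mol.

This conformer (eclipsed): Ph(0°)/SH(0°) eclipsed 3.2; H(120°)/H(120°) eclipsed 1.1; H(240°)/H(240°) eclipsed 1.1 → 5.4 kcal/mol.

5.4 kcal/mol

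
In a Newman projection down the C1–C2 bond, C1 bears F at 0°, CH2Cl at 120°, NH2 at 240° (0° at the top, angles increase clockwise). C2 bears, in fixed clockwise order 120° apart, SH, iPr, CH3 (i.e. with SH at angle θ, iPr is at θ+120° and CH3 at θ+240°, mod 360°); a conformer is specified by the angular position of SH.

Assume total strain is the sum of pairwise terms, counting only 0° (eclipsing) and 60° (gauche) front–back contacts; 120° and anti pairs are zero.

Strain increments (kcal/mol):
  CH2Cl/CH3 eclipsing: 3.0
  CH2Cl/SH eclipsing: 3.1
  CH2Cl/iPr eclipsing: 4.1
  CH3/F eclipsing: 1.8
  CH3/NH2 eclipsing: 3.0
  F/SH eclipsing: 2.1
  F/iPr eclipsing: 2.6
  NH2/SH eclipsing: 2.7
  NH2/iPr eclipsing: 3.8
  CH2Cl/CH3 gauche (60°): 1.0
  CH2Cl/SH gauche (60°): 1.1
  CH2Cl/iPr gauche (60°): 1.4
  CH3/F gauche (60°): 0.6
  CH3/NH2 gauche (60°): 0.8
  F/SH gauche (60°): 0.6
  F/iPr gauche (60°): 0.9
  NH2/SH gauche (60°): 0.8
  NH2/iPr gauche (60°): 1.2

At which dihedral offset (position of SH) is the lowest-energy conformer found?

SH at 0° is eclipsed. F at 0° is eclipsed with SH at 0° (2.1); CH2Cl at 120° is eclipsed with iPr at 120° (4.1); NH2 at 240° is eclipsed with CH3 at 240° (3.0). Total 9.2 kcal/mol.
SH at 60° is staggered. F at 0° is gauche with SH at 60° (0.6); F at 0° is gauche with CH3 at 300° (0.6); CH2Cl at 120° is gauche with SH at 60° (1.1); CH2Cl at 120° is gauche with iPr at 180° (1.4); NH2 at 240° is gauche with iPr at 180° (1.2); NH2 at 240° is gauche with CH3 at 300° (0.8). Total 5.7 kcal/mol.
SH at 120° is eclipsed. F at 0° is eclipsed with CH3 at 0° (1.8); CH2Cl at 120° is eclipsed with SH at 120° (3.1); NH2 at 240° is eclipsed with iPr at 240° (3.8). Total 8.7 kcal/mol.
SH at 180° is staggered. F at 0° is gauche with iPr at 300° (0.9); F at 0° is gauche with CH3 at 60° (0.6); CH2Cl at 120° is gauche with SH at 180° (1.1); CH2Cl at 120° is gauche with CH3 at 60° (1.0); NH2 at 240° is gauche with SH at 180° (0.8); NH2 at 240° is gauche with iPr at 300° (1.2). Total 5.6 kcal/mol.
SH at 240° is eclipsed. F at 0° is eclipsed with iPr at 0° (2.6); CH2Cl at 120° is eclipsed with CH3 at 120° (3.0); NH2 at 240° is eclipsed with SH at 240° (2.7). Total 8.3 kcal/mol.
SH at 300° is staggered. F at 0° is gauche with SH at 300° (0.6); F at 0° is gauche with iPr at 60° (0.9); CH2Cl at 120° is gauche with iPr at 60° (1.4); CH2Cl at 120° is gauche with CH3 at 180° (1.0); NH2 at 240° is gauche with SH at 300° (0.8); NH2 at 240° is gauche with CH3 at 180° (0.8). Total 5.5 kcal/mol.
The minimum (5.5 kcal/mol) occurs with SH at 300°.

300°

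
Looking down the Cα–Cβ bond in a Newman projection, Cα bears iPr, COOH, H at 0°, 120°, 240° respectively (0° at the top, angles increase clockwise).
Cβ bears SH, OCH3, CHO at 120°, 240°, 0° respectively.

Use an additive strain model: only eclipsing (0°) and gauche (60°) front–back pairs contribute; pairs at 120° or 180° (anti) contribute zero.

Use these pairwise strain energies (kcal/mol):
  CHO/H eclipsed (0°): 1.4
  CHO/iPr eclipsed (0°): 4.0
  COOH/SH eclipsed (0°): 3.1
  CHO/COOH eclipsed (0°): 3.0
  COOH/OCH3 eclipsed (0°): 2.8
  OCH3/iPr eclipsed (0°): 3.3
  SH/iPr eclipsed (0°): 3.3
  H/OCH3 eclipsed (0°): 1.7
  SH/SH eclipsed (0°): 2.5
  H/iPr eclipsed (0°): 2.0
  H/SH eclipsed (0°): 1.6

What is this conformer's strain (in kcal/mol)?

8.8 kcal/mol

This conformer (eclipsed): iPr(0°)/CHO(0°) eclipsed 4.0; COOH(120°)/SH(120°) eclipsed 3.1; H(240°)/OCH3(240°) eclipsed 1.7 → 8.8 kcal/mol.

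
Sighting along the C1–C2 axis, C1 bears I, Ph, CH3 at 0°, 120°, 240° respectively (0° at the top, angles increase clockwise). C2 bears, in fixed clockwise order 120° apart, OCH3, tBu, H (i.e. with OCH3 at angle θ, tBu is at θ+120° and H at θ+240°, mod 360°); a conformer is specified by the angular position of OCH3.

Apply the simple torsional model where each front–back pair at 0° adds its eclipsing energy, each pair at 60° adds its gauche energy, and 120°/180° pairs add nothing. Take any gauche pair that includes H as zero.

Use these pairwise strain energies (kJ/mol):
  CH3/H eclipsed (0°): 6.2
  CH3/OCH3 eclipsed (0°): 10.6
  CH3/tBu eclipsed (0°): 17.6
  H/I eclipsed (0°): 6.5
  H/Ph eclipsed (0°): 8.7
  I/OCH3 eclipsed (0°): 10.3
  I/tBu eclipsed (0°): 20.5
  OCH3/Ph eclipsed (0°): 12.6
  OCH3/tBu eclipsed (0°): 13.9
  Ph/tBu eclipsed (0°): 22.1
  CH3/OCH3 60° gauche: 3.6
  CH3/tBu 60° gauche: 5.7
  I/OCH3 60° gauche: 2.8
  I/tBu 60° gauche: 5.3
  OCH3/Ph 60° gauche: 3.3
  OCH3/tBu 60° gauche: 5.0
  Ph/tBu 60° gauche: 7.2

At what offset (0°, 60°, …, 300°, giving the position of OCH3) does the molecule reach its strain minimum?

OCH3 at 0° (eclipsed): I–OCH3 eclipsed, Ph–tBu eclipsed, CH3–H eclipsed; 10.3 + 22.1 + 6.2 = 38.6 kJ/mol.
OCH3 at 60° (staggered): I–OCH3 gauche, Ph–OCH3 gauche, Ph–tBu gauche, CH3–tBu gauche; 2.8 + 3.3 + 7.2 + 5.7 = 19.0 kJ/mol.
OCH3 at 120° (eclipsed): I–H eclipsed, Ph–OCH3 eclipsed, CH3–tBu eclipsed; 6.5 + 12.6 + 17.6 = 36.7 kJ/mol.
OCH3 at 180° (staggered): I–tBu gauche, Ph–OCH3 gauche, CH3–OCH3 gauche, CH3–tBu gauche; 5.3 + 3.3 + 3.6 + 5.7 = 17.9 kJ/mol.
OCH3 at 240° (eclipsed): I–tBu eclipsed, Ph–H eclipsed, CH3–OCH3 eclipsed; 20.5 + 8.7 + 10.6 = 39.8 kJ/mol.
OCH3 at 300° (staggered): I–OCH3 gauche, I–tBu gauche, Ph–tBu gauche, CH3–OCH3 gauche; 2.8 + 5.3 + 7.2 + 3.6 = 18.9 kJ/mol.
The minimum (17.9 kJ/mol) occurs with OCH3 at 180°.

180°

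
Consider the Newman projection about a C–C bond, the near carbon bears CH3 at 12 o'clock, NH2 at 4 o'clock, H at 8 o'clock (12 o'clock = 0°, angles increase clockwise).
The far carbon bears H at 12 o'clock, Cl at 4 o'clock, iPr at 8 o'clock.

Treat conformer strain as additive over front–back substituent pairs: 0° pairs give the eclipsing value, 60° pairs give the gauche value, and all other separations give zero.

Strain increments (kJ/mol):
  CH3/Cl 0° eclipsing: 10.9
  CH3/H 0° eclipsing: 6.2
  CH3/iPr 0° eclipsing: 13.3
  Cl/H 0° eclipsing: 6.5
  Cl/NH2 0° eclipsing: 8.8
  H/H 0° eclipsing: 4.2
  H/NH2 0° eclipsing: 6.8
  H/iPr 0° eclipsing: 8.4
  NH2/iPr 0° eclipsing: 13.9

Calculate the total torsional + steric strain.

This conformer (eclipsed): CH3(0°)/H(0°) eclipsed 6.2; NH2(120°)/Cl(120°) eclipsed 8.8; H(240°)/iPr(240°) eclipsed 8.4 → 23.4 kJ/mol.

23.4 kJ/mol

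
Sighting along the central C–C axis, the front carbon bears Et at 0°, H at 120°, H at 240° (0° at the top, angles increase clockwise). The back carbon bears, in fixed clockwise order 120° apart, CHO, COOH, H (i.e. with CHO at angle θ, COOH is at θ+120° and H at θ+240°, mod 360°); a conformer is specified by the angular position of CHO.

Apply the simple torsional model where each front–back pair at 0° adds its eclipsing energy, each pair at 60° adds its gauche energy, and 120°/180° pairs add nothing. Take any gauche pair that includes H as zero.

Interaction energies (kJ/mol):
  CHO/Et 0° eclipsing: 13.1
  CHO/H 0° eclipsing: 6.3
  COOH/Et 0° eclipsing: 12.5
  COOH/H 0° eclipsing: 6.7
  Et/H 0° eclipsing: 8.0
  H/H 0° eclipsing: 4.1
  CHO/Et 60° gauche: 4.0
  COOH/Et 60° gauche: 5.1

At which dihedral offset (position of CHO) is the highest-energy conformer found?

CHO at 0° is eclipsed. Et at 0° is eclipsed with CHO at 0° (13.1); H at 120° is eclipsed with COOH at 120° (6.7); H at 240° is eclipsed with H at 240° (4.1). Total 23.9 kJ/mol.
CHO at 60° is staggered. Et at 0° is gauche with CHO at 60° (4.0). Total 4.0 kJ/mol.
CHO at 120° is eclipsed. Et at 0° is eclipsed with H at 0° (8.0); H at 120° is eclipsed with CHO at 120° (6.3); H at 240° is eclipsed with COOH at 240° (6.7). Total 21.0 kJ/mol.
CHO at 180° is staggered. Et at 0° is gauche with COOH at 300° (5.1). Total 5.1 kJ/mol.
CHO at 240° is eclipsed. Et at 0° is eclipsed with COOH at 0° (12.5); H at 120° is eclipsed with H at 120° (4.1); H at 240° is eclipsed with CHO at 240° (6.3). Total 22.9 kJ/mol.
CHO at 300° is staggered. Et at 0° is gauche with CHO at 300° (4.0); Et at 0° is gauche with COOH at 60° (5.1). Total 9.1 kJ/mol.
The maximum (23.9 kJ/mol) occurs with CHO at 0°.

0°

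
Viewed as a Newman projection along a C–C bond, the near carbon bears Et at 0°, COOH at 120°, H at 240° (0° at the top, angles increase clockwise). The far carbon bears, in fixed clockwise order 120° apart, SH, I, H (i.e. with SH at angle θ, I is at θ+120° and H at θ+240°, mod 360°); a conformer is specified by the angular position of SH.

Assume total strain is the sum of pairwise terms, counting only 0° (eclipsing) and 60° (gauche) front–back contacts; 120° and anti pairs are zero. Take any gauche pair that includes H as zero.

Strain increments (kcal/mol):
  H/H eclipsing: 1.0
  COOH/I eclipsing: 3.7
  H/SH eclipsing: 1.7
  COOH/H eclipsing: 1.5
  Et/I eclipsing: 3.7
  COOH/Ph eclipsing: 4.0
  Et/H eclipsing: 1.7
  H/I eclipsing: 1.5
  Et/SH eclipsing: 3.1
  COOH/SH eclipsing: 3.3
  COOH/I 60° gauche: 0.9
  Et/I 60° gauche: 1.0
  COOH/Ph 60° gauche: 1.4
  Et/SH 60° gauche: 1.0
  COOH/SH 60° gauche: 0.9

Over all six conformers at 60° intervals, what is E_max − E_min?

5.9 kcal/mol

SH at 0° is eclipsed. Et at 0° is eclipsed with SH at 0° (3.1); COOH at 120° is eclipsed with I at 120° (3.7); H at 240° is eclipsed with H at 240° (1.0). Total 7.8 kcal/mol.
SH at 60° is staggered. Et at 0° is gauche with SH at 60° (1.0); COOH at 120° is gauche with SH at 60° (0.9); COOH at 120° is gauche with I at 180° (0.9). Total 2.8 kcal/mol.
SH at 120° is eclipsed. Et at 0° is eclipsed with H at 0° (1.7); COOH at 120° is eclipsed with SH at 120° (3.3); H at 240° is eclipsed with I at 240° (1.5). Total 6.5 kcal/mol.
SH at 180° is staggered. Et at 0° is gauche with I at 300° (1.0); COOH at 120° is gauche with SH at 180° (0.9). Total 1.9 kcal/mol.
SH at 240° is eclipsed. Et at 0° is eclipsed with I at 0° (3.7); COOH at 120° is eclipsed with H at 120° (1.5); H at 240° is eclipsed with SH at 240° (1.7). Total 6.9 kcal/mol.
SH at 300° is staggered. Et at 0° is gauche with SH at 300° (1.0); Et at 0° is gauche with I at 60° (1.0); COOH at 120° is gauche with I at 60° (0.9). Total 2.9 kcal/mol.
Max at 0° (7.8 kcal/mol), min at 180° (1.9 kcal/mol); barrier = 5.9 kcal/mol.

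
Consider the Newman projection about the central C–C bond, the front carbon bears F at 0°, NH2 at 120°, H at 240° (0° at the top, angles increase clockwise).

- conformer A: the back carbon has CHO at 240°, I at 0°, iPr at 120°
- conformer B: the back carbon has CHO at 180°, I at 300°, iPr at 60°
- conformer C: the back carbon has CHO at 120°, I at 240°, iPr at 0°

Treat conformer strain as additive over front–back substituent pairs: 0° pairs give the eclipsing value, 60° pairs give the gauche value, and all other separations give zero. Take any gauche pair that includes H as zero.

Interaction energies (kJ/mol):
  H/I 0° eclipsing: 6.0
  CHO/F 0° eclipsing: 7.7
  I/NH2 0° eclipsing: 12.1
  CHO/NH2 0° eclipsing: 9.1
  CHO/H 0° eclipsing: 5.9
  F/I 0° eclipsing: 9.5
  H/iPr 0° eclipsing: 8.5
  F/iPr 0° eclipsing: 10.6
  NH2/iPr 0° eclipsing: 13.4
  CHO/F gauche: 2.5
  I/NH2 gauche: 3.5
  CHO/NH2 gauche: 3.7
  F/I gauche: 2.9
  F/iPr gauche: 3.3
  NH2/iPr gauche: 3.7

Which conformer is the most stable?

A is eclipsed. F at 0° is eclipsed with I at 0° (9.5); NH2 at 120° is eclipsed with iPr at 120° (13.4); H at 240° is eclipsed with CHO at 240° (5.9). Total 28.8 kJ/mol.
B is staggered. F at 0° is gauche with I at 300° (2.9); F at 0° is gauche with iPr at 60° (3.3); NH2 at 120° is gauche with CHO at 180° (3.7); NH2 at 120° is gauche with iPr at 60° (3.7). Total 13.6 kJ/mol.
C is eclipsed. F at 0° is eclipsed with iPr at 0° (10.6); NH2 at 120° is eclipsed with CHO at 120° (9.1); H at 240° is eclipsed with I at 240° (6.0). Total 25.7 kJ/mol.
B has the lowest total (13.6 kJ/mol).

B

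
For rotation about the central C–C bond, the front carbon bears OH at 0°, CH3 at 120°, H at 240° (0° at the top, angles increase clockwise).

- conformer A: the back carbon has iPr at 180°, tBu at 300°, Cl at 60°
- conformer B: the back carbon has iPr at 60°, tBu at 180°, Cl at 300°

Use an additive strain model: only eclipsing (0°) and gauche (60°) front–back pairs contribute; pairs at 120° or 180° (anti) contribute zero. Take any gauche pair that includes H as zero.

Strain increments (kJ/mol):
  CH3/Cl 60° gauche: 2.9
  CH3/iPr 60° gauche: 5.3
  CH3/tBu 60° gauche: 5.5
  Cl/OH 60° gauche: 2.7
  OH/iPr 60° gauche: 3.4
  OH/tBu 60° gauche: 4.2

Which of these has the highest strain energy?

B

A (staggered): OH–tBu gauche, OH–Cl gauche, CH3–iPr gauche, CH3–Cl gauche; 4.2 + 2.7 + 5.3 + 2.9 = 15.1 kJ/mol.
B (staggered): OH–iPr gauche, OH–Cl gauche, CH3–iPr gauche, CH3–tBu gauche; 3.4 + 2.7 + 5.3 + 5.5 = 16.9 kJ/mol.
B has the highest total (16.9 kJ/mol).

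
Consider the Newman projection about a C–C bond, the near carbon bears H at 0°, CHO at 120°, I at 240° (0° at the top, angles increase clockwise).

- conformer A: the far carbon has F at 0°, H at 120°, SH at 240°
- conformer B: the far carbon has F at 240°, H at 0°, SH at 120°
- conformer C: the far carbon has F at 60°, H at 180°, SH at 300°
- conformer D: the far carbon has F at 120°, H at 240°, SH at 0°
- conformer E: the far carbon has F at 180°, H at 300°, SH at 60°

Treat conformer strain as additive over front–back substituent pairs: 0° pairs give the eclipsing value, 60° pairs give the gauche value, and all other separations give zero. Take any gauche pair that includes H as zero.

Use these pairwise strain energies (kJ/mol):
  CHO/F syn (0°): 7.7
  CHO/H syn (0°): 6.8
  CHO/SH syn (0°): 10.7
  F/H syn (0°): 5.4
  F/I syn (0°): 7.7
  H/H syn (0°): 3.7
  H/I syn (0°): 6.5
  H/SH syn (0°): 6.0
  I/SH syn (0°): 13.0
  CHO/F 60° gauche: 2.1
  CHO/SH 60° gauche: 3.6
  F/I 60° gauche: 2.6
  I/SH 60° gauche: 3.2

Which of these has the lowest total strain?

C

A (eclipsed): H(0°)/F(0°) eclipsed 5.4; CHO(120°)/H(120°) eclipsed 6.8; I(240°)/SH(240°) eclipsed 13.0 → 25.2 kJ/mol.
B (eclipsed): H(0°)/H(0°) eclipsed 3.7; CHO(120°)/SH(120°) eclipsed 10.7; I(240°)/F(240°) eclipsed 7.7 → 22.1 kJ/mol.
C (staggered): CHO(120°)/F(60°) gauche 2.1; I(240°)/SH(300°) gauche 3.2 → 5.3 kJ/mol.
D (eclipsed): H(0°)/SH(0°) eclipsed 6.0; CHO(120°)/F(120°) eclipsed 7.7; I(240°)/H(240°) eclipsed 6.5 → 20.2 kJ/mol.
E (staggered): CHO(120°)/F(180°) gauche 2.1; CHO(120°)/SH(60°) gauche 3.6; I(240°)/F(180°) gauche 2.6 → 8.3 kJ/mol.
C has the lowest total (5.3 kJ/mol).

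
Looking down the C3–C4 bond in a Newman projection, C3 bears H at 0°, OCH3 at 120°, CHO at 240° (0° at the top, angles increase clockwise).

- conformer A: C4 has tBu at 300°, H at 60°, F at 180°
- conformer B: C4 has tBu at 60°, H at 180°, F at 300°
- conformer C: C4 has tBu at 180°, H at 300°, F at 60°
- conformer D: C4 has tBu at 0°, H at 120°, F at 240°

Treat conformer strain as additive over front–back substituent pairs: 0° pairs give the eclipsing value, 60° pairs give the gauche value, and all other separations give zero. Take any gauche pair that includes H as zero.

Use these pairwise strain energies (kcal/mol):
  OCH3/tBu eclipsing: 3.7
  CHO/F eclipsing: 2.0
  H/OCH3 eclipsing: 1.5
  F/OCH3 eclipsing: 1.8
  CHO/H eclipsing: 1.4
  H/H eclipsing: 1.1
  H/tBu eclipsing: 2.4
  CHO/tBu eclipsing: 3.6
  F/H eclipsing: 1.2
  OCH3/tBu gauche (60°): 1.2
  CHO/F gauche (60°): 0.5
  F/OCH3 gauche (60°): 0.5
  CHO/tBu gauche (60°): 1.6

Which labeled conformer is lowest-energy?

B

A (staggered): OCH3(120°)/F(180°) gauche 0.5; CHO(240°)/tBu(300°) gauche 1.6; CHO(240°)/F(180°) gauche 0.5 → 2.6 kcal/mol.
B (staggered): OCH3(120°)/tBu(60°) gauche 1.2; CHO(240°)/F(300°) gauche 0.5 → 1.7 kcal/mol.
C (staggered): OCH3(120°)/tBu(180°) gauche 1.2; OCH3(120°)/F(60°) gauche 0.5; CHO(240°)/tBu(180°) gauche 1.6 → 3.3 kcal/mol.
D (eclipsed): H(0°)/tBu(0°) eclipsed 2.4; OCH3(120°)/H(120°) eclipsed 1.5; CHO(240°)/F(240°) eclipsed 2.0 → 5.9 kcal/mol.
B has the lowest total (1.7 kcal/mol).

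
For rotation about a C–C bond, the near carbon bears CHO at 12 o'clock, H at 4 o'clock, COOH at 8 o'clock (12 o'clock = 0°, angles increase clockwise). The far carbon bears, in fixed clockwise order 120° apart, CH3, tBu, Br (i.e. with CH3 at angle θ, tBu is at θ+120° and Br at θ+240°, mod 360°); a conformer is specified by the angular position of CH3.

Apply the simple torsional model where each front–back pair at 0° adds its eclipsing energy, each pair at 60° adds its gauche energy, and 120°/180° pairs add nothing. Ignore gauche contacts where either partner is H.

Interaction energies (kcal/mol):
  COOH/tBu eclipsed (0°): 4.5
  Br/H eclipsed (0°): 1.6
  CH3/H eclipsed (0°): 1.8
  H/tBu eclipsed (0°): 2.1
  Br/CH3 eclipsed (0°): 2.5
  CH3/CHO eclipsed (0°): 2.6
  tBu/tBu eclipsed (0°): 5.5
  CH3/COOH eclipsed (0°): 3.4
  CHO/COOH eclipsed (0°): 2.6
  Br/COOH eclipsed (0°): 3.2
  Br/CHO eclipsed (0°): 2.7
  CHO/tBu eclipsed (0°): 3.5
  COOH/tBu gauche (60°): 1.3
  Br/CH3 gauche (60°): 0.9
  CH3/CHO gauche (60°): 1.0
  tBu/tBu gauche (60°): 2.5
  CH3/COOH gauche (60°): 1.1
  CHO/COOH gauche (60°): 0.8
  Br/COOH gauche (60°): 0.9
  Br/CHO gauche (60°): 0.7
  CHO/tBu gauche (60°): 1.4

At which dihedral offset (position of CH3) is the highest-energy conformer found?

120°

CH3 at 0° (eclipsed): CHO(0°)/CH3(0°) eclipsed 2.6; H(120°)/tBu(120°) eclipsed 2.1; COOH(240°)/Br(240°) eclipsed 3.2 → 7.9 kcal/mol.
CH3 at 60° (staggered): CHO(0°)/CH3(60°) gauche 1.0; CHO(0°)/Br(300°) gauche 0.7; COOH(240°)/tBu(180°) gauche 1.3; COOH(240°)/Br(300°) gauche 0.9 → 3.9 kcal/mol.
CH3 at 120° (eclipsed): CHO(0°)/Br(0°) eclipsed 2.7; H(120°)/CH3(120°) eclipsed 1.8; COOH(240°)/tBu(240°) eclipsed 4.5 → 9.0 kcal/mol.
CH3 at 180° (staggered): CHO(0°)/tBu(300°) gauche 1.4; CHO(0°)/Br(60°) gauche 0.7; COOH(240°)/CH3(180°) gauche 1.1; COOH(240°)/tBu(300°) gauche 1.3 → 4.5 kcal/mol.
CH3 at 240° (eclipsed): CHO(0°)/tBu(0°) eclipsed 3.5; H(120°)/Br(120°) eclipsed 1.6; COOH(240°)/CH3(240°) eclipsed 3.4 → 8.5 kcal/mol.
CH3 at 300° (staggered): CHO(0°)/CH3(300°) gauche 1.0; CHO(0°)/tBu(60°) gauche 1.4; COOH(240°)/CH3(300°) gauche 1.1; COOH(240°)/Br(180°) gauche 0.9 → 4.4 kcal/mol.
The maximum (9.0 kcal/mol) occurs with CH3 at 120°.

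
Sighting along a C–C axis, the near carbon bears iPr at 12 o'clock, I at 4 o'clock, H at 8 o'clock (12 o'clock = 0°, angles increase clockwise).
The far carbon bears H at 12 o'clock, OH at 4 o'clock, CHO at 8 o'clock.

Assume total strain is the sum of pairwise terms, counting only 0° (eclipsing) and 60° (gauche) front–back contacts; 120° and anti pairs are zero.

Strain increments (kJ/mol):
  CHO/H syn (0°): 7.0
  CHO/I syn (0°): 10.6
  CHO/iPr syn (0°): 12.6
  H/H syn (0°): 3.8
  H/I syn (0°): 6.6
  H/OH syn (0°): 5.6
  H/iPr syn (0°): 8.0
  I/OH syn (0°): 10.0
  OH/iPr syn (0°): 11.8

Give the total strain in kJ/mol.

This conformer is eclipsed. iPr at 0° is eclipsed with H at 0° (8.0); I at 120° is eclipsed with OH at 120° (10.0); H at 240° is eclipsed with CHO at 240° (7.0). Total 25.0 kJ/mol.

25.0 kJ/mol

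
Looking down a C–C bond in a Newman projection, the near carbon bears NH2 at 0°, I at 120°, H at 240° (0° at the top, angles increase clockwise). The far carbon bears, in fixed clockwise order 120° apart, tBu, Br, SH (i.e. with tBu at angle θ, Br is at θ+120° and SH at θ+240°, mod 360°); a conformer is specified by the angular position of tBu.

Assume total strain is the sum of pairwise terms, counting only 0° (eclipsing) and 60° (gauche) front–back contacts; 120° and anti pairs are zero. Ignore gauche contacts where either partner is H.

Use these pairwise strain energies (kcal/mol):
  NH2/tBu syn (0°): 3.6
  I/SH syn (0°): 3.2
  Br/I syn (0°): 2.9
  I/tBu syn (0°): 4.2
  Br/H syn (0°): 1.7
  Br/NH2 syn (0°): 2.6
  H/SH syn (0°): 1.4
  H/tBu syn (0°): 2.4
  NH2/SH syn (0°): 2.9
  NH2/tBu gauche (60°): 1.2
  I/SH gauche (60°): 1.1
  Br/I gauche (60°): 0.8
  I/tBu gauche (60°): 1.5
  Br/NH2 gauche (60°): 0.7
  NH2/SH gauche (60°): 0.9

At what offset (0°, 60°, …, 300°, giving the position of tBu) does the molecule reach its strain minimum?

tBu at 0° (eclipsed): NH2–tBu eclipsed, I–Br eclipsed, H–SH eclipsed; 3.6 + 2.9 + 1.4 = 7.9 kcal/mol.
tBu at 60° (staggered): NH2–tBu gauche, NH2–SH gauche, I–tBu gauche, I–Br gauche; 1.2 + 0.9 + 1.5 + 0.8 = 4.4 kcal/mol.
tBu at 120° (eclipsed): NH2–SH eclipsed, I–tBu eclipsed, H–Br eclipsed; 2.9 + 4.2 + 1.7 = 8.8 kcal/mol.
tBu at 180° (staggered): NH2–Br gauche, NH2–SH gauche, I–tBu gauche, I–SH gauche; 0.7 + 0.9 + 1.5 + 1.1 = 4.2 kcal/mol.
tBu at 240° (eclipsed): NH2–Br eclipsed, I–SH eclipsed, H–tBu eclipsed; 2.6 + 3.2 + 2.4 = 8.2 kcal/mol.
tBu at 300° (staggered): NH2–tBu gauche, NH2–Br gauche, I–Br gauche, I–SH gauche; 1.2 + 0.7 + 0.8 + 1.1 = 3.8 kcal/mol.
The minimum (3.8 kcal/mol) occurs with tBu at 300°.

300°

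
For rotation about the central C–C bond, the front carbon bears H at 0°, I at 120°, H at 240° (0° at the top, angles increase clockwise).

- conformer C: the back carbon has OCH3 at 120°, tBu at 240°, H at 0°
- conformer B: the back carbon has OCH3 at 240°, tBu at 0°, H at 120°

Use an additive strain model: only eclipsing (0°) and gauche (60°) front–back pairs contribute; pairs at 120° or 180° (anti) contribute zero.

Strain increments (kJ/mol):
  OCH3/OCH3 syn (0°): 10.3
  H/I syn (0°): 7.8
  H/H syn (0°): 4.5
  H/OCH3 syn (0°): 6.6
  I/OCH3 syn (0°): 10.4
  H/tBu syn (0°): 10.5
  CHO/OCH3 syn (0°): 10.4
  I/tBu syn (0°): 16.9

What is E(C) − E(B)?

C (eclipsed): H(0°)/H(0°) eclipsed 4.5; I(120°)/OCH3(120°) eclipsed 10.4; H(240°)/tBu(240°) eclipsed 10.5 → 25.4 kJ/mol.
B (eclipsed): H(0°)/tBu(0°) eclipsed 10.5; I(120°)/H(120°) eclipsed 7.8; H(240°)/OCH3(240°) eclipsed 6.6 → 24.9 kJ/mol.
E(C) − E(B) = 25.4 − 24.9 = +0.5 kJ/mol.

+0.5 kJ/mol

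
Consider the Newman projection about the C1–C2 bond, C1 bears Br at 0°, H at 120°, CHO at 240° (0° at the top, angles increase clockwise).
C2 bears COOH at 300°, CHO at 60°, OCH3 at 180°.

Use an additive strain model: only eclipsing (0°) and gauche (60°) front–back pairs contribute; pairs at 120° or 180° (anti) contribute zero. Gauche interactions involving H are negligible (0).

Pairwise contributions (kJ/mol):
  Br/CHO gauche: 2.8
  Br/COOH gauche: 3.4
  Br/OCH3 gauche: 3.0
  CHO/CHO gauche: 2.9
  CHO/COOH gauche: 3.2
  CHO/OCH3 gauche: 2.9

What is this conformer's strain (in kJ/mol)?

12.3 kJ/mol

This conformer is staggered. Br at 0° is gauche with COOH at 300° (3.4); Br at 0° is gauche with CHO at 60° (2.8); CHO at 240° is gauche with COOH at 300° (3.2); CHO at 240° is gauche with OCH3 at 180° (2.9). Total 12.3 kJ/mol.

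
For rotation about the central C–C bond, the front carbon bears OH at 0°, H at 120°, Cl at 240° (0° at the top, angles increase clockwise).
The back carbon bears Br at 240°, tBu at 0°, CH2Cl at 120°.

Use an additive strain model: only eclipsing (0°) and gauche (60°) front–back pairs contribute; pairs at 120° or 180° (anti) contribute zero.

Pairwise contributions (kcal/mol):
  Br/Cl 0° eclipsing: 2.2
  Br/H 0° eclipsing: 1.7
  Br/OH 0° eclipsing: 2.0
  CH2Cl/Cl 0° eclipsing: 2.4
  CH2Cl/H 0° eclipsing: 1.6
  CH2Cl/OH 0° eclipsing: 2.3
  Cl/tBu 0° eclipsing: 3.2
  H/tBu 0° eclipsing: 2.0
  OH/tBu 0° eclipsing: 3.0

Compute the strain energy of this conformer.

6.8 kcal/mol

This conformer (eclipsed): OH–tBu eclipsed, H–CH2Cl eclipsed, Cl–Br eclipsed; 3.0 + 1.6 + 2.2 = 6.8 kcal/mol.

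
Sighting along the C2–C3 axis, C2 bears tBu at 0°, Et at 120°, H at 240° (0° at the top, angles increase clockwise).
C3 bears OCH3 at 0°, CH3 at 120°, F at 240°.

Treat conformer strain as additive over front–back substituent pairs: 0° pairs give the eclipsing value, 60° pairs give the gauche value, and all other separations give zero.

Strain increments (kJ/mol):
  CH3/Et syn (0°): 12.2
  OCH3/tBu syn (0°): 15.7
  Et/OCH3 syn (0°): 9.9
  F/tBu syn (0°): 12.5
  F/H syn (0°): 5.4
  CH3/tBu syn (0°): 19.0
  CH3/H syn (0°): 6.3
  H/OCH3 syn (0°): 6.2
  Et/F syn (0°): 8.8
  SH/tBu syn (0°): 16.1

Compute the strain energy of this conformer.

33.3 kJ/mol

This conformer (eclipsed): tBu–OCH3 eclipsed, Et–CH3 eclipsed, H–F eclipsed; 15.7 + 12.2 + 5.4 = 33.3 kJ/mol.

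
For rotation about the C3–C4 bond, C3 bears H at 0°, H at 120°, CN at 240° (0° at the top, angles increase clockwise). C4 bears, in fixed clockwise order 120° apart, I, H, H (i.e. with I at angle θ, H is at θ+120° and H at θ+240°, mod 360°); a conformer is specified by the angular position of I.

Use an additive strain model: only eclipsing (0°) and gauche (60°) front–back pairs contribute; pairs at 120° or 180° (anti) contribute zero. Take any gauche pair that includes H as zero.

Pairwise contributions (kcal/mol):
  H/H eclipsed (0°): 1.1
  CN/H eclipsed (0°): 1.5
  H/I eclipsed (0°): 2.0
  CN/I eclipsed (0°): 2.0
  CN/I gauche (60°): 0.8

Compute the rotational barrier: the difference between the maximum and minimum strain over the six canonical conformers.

4.6 kcal/mol

I at 0° is eclipsed. H at 0° is eclipsed with I at 0° (2.0); H at 120° is eclipsed with H at 120° (1.1); CN at 240° is eclipsed with H at 240° (1.5). Total 4.6 kcal/mol.
I at 60° (staggered): no non-H gauche contacts → 0.0 kcal/mol.
I at 120° is eclipsed. H at 0° is eclipsed with H at 0° (1.1); H at 120° is eclipsed with I at 120° (2.0); CN at 240° is eclipsed with H at 240° (1.5). Total 4.6 kcal/mol.
I at 180° is staggered. CN at 240° is gauche with I at 180° (0.8). Total 0.8 kcal/mol.
I at 240° is eclipsed. H at 0° is eclipsed with H at 0° (1.1); H at 120° is eclipsed with H at 120° (1.1); CN at 240° is eclipsed with I at 240° (2.0). Total 4.2 kcal/mol.
I at 300° is staggered. CN at 240° is gauche with I at 300° (0.8). Total 0.8 kcal/mol.
Max at 0° (4.6 kcal/mol), min at 60° (0.0 kcal/mol); barrier = 4.6 kcal/mol.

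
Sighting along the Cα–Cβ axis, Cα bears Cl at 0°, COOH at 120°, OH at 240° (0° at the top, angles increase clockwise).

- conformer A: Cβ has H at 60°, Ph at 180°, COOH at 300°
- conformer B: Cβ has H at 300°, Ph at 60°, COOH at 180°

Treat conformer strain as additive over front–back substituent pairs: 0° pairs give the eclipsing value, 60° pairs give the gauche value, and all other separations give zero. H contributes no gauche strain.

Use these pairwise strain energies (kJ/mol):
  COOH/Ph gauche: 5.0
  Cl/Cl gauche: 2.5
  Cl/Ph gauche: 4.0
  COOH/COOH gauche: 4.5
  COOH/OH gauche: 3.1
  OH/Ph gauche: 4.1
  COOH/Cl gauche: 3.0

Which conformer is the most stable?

A (staggered): Cl(0°)/COOH(300°) gauche 3.0; COOH(120°)/Ph(180°) gauche 5.0; OH(240°)/Ph(180°) gauche 4.1; OH(240°)/COOH(300°) gauche 3.1 → 15.2 kJ/mol.
B (staggered): Cl(0°)/Ph(60°) gauche 4.0; COOH(120°)/Ph(60°) gauche 5.0; COOH(120°)/COOH(180°) gauche 4.5; OH(240°)/COOH(180°) gauche 3.1 → 16.6 kJ/mol.
A has the lowest total (15.2 kJ/mol).

A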